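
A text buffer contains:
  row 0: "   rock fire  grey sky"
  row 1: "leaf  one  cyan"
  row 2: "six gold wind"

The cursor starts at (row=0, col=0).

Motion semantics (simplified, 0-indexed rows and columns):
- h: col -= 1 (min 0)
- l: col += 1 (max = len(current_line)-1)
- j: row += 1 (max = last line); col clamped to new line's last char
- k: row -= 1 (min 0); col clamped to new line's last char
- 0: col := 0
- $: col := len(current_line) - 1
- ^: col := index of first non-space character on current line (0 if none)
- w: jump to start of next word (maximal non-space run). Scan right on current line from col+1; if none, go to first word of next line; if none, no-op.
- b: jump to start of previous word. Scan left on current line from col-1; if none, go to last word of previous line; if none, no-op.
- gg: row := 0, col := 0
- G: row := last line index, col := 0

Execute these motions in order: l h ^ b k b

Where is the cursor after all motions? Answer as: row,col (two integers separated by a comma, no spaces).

Answer: 0,3

Derivation:
After 1 (l): row=0 col=1 char='_'
After 2 (h): row=0 col=0 char='_'
After 3 (^): row=0 col=3 char='r'
After 4 (b): row=0 col=3 char='r'
After 5 (k): row=0 col=3 char='r'
After 6 (b): row=0 col=3 char='r'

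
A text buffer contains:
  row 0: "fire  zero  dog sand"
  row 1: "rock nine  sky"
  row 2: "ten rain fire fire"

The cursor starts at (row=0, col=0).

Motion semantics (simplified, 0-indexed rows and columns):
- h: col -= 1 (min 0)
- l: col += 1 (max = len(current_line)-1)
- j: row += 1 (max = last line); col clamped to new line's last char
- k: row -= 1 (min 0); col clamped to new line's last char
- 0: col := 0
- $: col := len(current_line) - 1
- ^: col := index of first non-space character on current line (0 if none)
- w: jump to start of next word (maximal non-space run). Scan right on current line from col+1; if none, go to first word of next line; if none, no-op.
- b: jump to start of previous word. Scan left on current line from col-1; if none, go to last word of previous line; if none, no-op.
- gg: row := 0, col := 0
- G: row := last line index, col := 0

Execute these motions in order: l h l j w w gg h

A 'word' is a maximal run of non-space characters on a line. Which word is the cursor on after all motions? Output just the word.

Answer: fire

Derivation:
After 1 (l): row=0 col=1 char='i'
After 2 (h): row=0 col=0 char='f'
After 3 (l): row=0 col=1 char='i'
After 4 (j): row=1 col=1 char='o'
After 5 (w): row=1 col=5 char='n'
After 6 (w): row=1 col=11 char='s'
After 7 (gg): row=0 col=0 char='f'
After 8 (h): row=0 col=0 char='f'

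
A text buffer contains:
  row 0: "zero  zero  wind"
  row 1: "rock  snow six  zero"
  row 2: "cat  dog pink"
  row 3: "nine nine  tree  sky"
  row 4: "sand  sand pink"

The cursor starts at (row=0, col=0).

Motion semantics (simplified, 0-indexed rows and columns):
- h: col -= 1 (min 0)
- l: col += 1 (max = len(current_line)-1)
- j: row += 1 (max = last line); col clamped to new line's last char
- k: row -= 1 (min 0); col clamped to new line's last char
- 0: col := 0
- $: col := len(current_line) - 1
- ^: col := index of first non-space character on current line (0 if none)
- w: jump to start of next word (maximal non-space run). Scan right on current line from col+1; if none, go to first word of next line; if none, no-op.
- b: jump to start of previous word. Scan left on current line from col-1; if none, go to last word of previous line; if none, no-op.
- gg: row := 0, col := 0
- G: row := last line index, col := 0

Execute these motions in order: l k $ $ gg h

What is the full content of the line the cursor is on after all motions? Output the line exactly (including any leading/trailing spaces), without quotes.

Answer: zero  zero  wind

Derivation:
After 1 (l): row=0 col=1 char='e'
After 2 (k): row=0 col=1 char='e'
After 3 ($): row=0 col=15 char='d'
After 4 ($): row=0 col=15 char='d'
After 5 (gg): row=0 col=0 char='z'
After 6 (h): row=0 col=0 char='z'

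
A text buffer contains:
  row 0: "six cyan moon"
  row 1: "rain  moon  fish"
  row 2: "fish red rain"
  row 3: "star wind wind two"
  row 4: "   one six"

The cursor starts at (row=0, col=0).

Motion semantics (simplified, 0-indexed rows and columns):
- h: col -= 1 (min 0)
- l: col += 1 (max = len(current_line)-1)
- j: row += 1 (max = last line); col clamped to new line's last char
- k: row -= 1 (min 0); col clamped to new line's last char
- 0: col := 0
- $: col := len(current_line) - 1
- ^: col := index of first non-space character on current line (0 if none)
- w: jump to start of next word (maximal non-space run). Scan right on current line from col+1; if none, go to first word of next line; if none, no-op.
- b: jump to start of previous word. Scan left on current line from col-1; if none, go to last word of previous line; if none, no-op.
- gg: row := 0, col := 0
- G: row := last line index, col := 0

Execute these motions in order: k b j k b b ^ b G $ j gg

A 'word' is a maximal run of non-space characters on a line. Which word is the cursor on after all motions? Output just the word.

After 1 (k): row=0 col=0 char='s'
After 2 (b): row=0 col=0 char='s'
After 3 (j): row=1 col=0 char='r'
After 4 (k): row=0 col=0 char='s'
After 5 (b): row=0 col=0 char='s'
After 6 (b): row=0 col=0 char='s'
After 7 (^): row=0 col=0 char='s'
After 8 (b): row=0 col=0 char='s'
After 9 (G): row=4 col=0 char='_'
After 10 ($): row=4 col=9 char='x'
After 11 (j): row=4 col=9 char='x'
After 12 (gg): row=0 col=0 char='s'

Answer: six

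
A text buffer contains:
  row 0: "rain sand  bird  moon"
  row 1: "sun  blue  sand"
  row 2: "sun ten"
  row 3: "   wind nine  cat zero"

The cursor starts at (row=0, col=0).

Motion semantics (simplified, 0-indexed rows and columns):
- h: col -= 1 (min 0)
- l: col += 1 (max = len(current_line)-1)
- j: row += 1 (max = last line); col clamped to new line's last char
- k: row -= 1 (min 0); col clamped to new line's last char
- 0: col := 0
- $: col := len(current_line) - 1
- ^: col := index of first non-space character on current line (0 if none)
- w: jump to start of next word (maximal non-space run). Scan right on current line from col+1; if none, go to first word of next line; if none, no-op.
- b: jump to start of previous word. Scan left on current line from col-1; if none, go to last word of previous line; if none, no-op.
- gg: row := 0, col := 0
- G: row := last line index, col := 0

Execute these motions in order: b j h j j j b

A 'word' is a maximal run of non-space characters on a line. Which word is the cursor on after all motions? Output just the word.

Answer: ten

Derivation:
After 1 (b): row=0 col=0 char='r'
After 2 (j): row=1 col=0 char='s'
After 3 (h): row=1 col=0 char='s'
After 4 (j): row=2 col=0 char='s'
After 5 (j): row=3 col=0 char='_'
After 6 (j): row=3 col=0 char='_'
After 7 (b): row=2 col=4 char='t'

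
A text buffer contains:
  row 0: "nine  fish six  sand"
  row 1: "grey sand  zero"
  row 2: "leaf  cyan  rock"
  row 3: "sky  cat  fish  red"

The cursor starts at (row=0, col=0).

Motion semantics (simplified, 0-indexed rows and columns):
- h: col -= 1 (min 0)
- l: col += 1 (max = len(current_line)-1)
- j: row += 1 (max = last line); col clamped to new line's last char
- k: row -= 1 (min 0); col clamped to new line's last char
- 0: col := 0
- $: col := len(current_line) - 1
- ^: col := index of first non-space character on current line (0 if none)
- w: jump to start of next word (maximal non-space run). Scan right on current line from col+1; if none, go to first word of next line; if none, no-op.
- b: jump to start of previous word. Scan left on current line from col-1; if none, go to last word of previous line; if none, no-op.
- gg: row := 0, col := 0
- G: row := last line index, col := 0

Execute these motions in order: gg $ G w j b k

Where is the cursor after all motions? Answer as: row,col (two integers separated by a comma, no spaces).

After 1 (gg): row=0 col=0 char='n'
After 2 ($): row=0 col=19 char='d'
After 3 (G): row=3 col=0 char='s'
After 4 (w): row=3 col=5 char='c'
After 5 (j): row=3 col=5 char='c'
After 6 (b): row=3 col=0 char='s'
After 7 (k): row=2 col=0 char='l'

Answer: 2,0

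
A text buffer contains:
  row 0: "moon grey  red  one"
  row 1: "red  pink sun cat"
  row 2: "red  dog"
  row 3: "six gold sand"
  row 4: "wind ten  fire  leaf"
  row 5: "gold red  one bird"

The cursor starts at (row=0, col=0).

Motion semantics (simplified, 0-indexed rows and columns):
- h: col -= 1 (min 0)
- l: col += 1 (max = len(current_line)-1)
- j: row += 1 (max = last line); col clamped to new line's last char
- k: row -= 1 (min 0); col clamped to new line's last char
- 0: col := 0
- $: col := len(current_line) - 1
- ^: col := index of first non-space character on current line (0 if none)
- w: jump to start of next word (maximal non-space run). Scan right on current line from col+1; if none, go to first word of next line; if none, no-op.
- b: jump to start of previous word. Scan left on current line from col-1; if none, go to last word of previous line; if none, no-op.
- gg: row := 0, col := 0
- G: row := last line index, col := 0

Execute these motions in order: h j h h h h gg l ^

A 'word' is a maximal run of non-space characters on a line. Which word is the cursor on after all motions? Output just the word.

Answer: moon

Derivation:
After 1 (h): row=0 col=0 char='m'
After 2 (j): row=1 col=0 char='r'
After 3 (h): row=1 col=0 char='r'
After 4 (h): row=1 col=0 char='r'
After 5 (h): row=1 col=0 char='r'
After 6 (h): row=1 col=0 char='r'
After 7 (gg): row=0 col=0 char='m'
After 8 (l): row=0 col=1 char='o'
After 9 (^): row=0 col=0 char='m'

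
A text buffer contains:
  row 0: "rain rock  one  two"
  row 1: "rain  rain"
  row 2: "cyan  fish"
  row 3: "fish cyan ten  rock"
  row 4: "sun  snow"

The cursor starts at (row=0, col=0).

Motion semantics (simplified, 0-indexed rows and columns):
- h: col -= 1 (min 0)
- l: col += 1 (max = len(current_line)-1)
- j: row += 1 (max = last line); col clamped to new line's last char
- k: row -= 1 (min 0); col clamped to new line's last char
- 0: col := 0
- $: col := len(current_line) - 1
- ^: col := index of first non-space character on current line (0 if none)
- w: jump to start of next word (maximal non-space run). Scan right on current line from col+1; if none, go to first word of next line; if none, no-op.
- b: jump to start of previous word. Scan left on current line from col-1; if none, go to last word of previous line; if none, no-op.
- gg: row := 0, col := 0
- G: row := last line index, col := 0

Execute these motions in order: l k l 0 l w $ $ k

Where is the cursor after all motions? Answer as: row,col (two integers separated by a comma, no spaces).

After 1 (l): row=0 col=1 char='a'
After 2 (k): row=0 col=1 char='a'
After 3 (l): row=0 col=2 char='i'
After 4 (0): row=0 col=0 char='r'
After 5 (l): row=0 col=1 char='a'
After 6 (w): row=0 col=5 char='r'
After 7 ($): row=0 col=18 char='o'
After 8 ($): row=0 col=18 char='o'
After 9 (k): row=0 col=18 char='o'

Answer: 0,18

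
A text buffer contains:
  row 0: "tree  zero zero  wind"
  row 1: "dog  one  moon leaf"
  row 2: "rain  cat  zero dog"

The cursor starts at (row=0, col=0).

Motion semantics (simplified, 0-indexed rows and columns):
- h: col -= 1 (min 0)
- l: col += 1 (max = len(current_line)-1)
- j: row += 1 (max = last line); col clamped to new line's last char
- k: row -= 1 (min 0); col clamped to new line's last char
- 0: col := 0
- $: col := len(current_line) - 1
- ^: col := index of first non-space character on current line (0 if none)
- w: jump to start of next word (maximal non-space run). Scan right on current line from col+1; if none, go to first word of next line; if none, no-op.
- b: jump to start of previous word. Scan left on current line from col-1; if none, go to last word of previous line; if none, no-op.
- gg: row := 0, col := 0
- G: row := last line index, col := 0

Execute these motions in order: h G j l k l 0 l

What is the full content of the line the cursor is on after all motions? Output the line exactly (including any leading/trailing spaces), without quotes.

Answer: dog  one  moon leaf

Derivation:
After 1 (h): row=0 col=0 char='t'
After 2 (G): row=2 col=0 char='r'
After 3 (j): row=2 col=0 char='r'
After 4 (l): row=2 col=1 char='a'
After 5 (k): row=1 col=1 char='o'
After 6 (l): row=1 col=2 char='g'
After 7 (0): row=1 col=0 char='d'
After 8 (l): row=1 col=1 char='o'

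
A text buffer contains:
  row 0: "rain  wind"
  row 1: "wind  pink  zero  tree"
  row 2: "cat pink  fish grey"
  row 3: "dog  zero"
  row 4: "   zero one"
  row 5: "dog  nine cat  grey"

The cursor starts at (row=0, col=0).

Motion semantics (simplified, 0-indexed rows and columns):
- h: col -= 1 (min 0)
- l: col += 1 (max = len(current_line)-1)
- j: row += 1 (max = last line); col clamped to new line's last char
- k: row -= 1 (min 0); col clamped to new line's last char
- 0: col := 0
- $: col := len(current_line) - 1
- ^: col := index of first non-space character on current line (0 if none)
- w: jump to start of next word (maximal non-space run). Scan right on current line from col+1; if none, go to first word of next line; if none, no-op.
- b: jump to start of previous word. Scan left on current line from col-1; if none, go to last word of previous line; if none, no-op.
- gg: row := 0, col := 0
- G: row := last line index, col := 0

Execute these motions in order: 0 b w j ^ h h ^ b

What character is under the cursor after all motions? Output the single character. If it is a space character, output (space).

Answer: w

Derivation:
After 1 (0): row=0 col=0 char='r'
After 2 (b): row=0 col=0 char='r'
After 3 (w): row=0 col=6 char='w'
After 4 (j): row=1 col=6 char='p'
After 5 (^): row=1 col=0 char='w'
After 6 (h): row=1 col=0 char='w'
After 7 (h): row=1 col=0 char='w'
After 8 (^): row=1 col=0 char='w'
After 9 (b): row=0 col=6 char='w'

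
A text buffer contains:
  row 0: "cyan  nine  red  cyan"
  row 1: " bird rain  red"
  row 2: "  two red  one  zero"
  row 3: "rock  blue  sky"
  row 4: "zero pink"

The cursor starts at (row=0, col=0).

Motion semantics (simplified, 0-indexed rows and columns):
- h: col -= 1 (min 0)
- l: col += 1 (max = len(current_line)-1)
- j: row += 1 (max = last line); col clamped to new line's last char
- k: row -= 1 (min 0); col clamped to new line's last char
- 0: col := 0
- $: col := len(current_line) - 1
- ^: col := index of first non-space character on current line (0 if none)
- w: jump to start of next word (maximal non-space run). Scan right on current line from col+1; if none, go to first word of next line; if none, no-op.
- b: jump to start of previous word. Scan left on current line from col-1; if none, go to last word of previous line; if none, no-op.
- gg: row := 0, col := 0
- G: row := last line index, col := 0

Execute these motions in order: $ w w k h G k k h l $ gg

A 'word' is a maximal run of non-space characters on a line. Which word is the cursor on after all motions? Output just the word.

Answer: cyan

Derivation:
After 1 ($): row=0 col=20 char='n'
After 2 (w): row=1 col=1 char='b'
After 3 (w): row=1 col=6 char='r'
After 4 (k): row=0 col=6 char='n'
After 5 (h): row=0 col=5 char='_'
After 6 (G): row=4 col=0 char='z'
After 7 (k): row=3 col=0 char='r'
After 8 (k): row=2 col=0 char='_'
After 9 (h): row=2 col=0 char='_'
After 10 (l): row=2 col=1 char='_'
After 11 ($): row=2 col=19 char='o'
After 12 (gg): row=0 col=0 char='c'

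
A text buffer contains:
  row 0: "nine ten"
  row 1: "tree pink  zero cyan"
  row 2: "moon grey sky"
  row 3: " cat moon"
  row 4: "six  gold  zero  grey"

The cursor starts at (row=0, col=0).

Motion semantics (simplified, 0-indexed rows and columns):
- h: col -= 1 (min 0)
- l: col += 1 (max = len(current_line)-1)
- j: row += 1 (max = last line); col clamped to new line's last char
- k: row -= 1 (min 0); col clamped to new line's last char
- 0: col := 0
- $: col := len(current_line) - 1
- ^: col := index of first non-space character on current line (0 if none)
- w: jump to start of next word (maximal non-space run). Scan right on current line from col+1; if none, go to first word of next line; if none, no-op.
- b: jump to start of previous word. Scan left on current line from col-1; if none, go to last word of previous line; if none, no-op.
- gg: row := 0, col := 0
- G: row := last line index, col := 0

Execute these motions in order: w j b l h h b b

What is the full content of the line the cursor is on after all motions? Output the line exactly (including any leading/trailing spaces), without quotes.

Answer: nine ten

Derivation:
After 1 (w): row=0 col=5 char='t'
After 2 (j): row=1 col=5 char='p'
After 3 (b): row=1 col=0 char='t'
After 4 (l): row=1 col=1 char='r'
After 5 (h): row=1 col=0 char='t'
After 6 (h): row=1 col=0 char='t'
After 7 (b): row=0 col=5 char='t'
After 8 (b): row=0 col=0 char='n'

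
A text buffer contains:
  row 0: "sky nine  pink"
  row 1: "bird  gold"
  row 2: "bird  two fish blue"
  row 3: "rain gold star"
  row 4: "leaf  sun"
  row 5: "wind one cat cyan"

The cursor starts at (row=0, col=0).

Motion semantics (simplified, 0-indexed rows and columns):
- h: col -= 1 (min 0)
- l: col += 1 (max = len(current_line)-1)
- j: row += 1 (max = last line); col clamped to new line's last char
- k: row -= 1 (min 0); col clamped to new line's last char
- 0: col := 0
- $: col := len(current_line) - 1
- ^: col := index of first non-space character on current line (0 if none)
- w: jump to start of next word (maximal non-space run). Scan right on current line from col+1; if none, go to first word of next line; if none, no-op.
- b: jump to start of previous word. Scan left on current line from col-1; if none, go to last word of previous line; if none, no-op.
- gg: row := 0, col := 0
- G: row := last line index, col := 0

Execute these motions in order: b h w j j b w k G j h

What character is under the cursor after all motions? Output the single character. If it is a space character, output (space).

Answer: w

Derivation:
After 1 (b): row=0 col=0 char='s'
After 2 (h): row=0 col=0 char='s'
After 3 (w): row=0 col=4 char='n'
After 4 (j): row=1 col=4 char='_'
After 5 (j): row=2 col=4 char='_'
After 6 (b): row=2 col=0 char='b'
After 7 (w): row=2 col=6 char='t'
After 8 (k): row=1 col=6 char='g'
After 9 (G): row=5 col=0 char='w'
After 10 (j): row=5 col=0 char='w'
After 11 (h): row=5 col=0 char='w'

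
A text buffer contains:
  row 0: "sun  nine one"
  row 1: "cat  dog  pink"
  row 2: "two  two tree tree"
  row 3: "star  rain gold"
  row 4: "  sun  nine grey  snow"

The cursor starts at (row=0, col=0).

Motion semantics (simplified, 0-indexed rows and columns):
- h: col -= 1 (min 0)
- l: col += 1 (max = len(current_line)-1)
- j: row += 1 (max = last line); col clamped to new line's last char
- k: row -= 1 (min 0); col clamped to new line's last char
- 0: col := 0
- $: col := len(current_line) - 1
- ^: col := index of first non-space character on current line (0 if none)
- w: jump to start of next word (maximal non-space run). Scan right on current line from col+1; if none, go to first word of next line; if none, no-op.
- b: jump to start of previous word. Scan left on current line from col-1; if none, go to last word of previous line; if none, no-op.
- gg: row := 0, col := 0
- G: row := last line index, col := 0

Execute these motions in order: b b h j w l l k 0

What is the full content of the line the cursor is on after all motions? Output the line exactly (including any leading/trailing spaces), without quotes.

Answer: sun  nine one

Derivation:
After 1 (b): row=0 col=0 char='s'
After 2 (b): row=0 col=0 char='s'
After 3 (h): row=0 col=0 char='s'
After 4 (j): row=1 col=0 char='c'
After 5 (w): row=1 col=5 char='d'
After 6 (l): row=1 col=6 char='o'
After 7 (l): row=1 col=7 char='g'
After 8 (k): row=0 col=7 char='n'
After 9 (0): row=0 col=0 char='s'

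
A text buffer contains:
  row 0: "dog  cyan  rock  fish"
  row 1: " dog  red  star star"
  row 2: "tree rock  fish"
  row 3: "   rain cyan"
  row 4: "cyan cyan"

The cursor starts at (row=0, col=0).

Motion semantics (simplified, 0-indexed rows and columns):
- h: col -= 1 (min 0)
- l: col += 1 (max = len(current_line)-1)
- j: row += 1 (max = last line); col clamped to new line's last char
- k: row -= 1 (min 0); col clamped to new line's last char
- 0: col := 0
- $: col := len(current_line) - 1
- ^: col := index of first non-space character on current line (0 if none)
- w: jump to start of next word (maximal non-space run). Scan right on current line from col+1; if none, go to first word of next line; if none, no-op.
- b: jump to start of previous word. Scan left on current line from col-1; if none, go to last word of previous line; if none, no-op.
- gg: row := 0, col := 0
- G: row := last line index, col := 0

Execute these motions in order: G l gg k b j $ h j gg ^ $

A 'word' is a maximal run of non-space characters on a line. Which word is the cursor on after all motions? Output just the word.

After 1 (G): row=4 col=0 char='c'
After 2 (l): row=4 col=1 char='y'
After 3 (gg): row=0 col=0 char='d'
After 4 (k): row=0 col=0 char='d'
After 5 (b): row=0 col=0 char='d'
After 6 (j): row=1 col=0 char='_'
After 7 ($): row=1 col=19 char='r'
After 8 (h): row=1 col=18 char='a'
After 9 (j): row=2 col=14 char='h'
After 10 (gg): row=0 col=0 char='d'
After 11 (^): row=0 col=0 char='d'
After 12 ($): row=0 col=20 char='h'

Answer: fish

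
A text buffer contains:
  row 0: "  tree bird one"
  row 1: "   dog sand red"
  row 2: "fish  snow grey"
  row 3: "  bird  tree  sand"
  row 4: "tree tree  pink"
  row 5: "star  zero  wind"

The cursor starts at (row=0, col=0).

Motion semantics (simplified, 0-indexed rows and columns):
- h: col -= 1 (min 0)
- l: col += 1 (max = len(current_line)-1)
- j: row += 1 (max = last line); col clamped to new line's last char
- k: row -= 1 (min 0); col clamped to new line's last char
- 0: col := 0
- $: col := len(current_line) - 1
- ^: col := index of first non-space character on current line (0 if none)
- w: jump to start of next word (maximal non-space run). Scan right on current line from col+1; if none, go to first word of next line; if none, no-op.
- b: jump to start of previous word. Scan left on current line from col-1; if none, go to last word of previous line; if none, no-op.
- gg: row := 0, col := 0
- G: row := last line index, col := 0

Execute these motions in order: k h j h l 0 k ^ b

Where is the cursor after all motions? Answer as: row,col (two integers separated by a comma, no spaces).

After 1 (k): row=0 col=0 char='_'
After 2 (h): row=0 col=0 char='_'
After 3 (j): row=1 col=0 char='_'
After 4 (h): row=1 col=0 char='_'
After 5 (l): row=1 col=1 char='_'
After 6 (0): row=1 col=0 char='_'
After 7 (k): row=0 col=0 char='_'
After 8 (^): row=0 col=2 char='t'
After 9 (b): row=0 col=2 char='t'

Answer: 0,2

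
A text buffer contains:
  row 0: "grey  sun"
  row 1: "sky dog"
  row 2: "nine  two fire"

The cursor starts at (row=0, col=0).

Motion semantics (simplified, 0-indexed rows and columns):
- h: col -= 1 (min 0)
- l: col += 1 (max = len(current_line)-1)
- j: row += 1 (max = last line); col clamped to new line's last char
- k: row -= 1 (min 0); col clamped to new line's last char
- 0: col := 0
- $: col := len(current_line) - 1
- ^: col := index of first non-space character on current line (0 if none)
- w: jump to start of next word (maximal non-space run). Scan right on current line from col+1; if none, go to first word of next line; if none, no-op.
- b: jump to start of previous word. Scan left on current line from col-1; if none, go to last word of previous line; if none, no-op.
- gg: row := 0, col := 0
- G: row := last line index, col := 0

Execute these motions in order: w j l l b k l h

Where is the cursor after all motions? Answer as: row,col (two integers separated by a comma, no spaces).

Answer: 0,4

Derivation:
After 1 (w): row=0 col=6 char='s'
After 2 (j): row=1 col=6 char='g'
After 3 (l): row=1 col=6 char='g'
After 4 (l): row=1 col=6 char='g'
After 5 (b): row=1 col=4 char='d'
After 6 (k): row=0 col=4 char='_'
After 7 (l): row=0 col=5 char='_'
After 8 (h): row=0 col=4 char='_'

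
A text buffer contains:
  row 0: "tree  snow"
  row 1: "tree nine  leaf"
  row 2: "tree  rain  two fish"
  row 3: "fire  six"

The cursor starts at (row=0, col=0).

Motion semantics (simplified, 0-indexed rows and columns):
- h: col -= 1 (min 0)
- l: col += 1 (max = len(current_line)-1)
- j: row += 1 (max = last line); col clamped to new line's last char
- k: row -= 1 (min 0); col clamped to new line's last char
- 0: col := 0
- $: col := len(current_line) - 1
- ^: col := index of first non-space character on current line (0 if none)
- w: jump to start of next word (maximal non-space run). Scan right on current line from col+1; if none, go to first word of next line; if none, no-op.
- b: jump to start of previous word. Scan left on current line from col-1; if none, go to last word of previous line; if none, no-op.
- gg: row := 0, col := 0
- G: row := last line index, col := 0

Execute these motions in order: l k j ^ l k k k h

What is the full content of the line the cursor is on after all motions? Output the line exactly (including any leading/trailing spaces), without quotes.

After 1 (l): row=0 col=1 char='r'
After 2 (k): row=0 col=1 char='r'
After 3 (j): row=1 col=1 char='r'
After 4 (^): row=1 col=0 char='t'
After 5 (l): row=1 col=1 char='r'
After 6 (k): row=0 col=1 char='r'
After 7 (k): row=0 col=1 char='r'
After 8 (k): row=0 col=1 char='r'
After 9 (h): row=0 col=0 char='t'

Answer: tree  snow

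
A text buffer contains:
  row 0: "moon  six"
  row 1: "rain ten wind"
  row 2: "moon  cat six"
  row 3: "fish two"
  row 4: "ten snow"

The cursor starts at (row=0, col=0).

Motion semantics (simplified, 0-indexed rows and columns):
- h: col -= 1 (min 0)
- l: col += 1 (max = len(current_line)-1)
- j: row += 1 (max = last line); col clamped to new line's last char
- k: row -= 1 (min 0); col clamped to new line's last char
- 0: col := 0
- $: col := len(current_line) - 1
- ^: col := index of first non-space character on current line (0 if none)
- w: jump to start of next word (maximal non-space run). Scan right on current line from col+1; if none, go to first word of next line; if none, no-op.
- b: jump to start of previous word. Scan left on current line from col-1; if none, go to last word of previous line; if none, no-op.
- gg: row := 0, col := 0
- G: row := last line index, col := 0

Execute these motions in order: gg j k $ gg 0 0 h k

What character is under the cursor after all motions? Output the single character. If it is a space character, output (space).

Answer: m

Derivation:
After 1 (gg): row=0 col=0 char='m'
After 2 (j): row=1 col=0 char='r'
After 3 (k): row=0 col=0 char='m'
After 4 ($): row=0 col=8 char='x'
After 5 (gg): row=0 col=0 char='m'
After 6 (0): row=0 col=0 char='m'
After 7 (0): row=0 col=0 char='m'
After 8 (h): row=0 col=0 char='m'
After 9 (k): row=0 col=0 char='m'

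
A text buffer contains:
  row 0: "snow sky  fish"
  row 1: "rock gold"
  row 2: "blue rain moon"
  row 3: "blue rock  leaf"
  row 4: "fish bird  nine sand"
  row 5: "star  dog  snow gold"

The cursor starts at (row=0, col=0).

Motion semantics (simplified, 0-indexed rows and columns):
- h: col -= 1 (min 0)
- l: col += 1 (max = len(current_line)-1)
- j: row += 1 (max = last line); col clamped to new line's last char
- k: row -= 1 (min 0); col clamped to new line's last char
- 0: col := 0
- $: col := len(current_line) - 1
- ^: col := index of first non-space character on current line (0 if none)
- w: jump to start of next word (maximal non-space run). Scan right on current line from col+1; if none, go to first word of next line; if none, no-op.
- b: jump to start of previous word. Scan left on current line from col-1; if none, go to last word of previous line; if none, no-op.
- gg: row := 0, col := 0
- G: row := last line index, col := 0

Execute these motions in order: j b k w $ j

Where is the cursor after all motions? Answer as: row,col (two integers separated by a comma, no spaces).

After 1 (j): row=1 col=0 char='r'
After 2 (b): row=0 col=10 char='f'
After 3 (k): row=0 col=10 char='f'
After 4 (w): row=1 col=0 char='r'
After 5 ($): row=1 col=8 char='d'
After 6 (j): row=2 col=8 char='n'

Answer: 2,8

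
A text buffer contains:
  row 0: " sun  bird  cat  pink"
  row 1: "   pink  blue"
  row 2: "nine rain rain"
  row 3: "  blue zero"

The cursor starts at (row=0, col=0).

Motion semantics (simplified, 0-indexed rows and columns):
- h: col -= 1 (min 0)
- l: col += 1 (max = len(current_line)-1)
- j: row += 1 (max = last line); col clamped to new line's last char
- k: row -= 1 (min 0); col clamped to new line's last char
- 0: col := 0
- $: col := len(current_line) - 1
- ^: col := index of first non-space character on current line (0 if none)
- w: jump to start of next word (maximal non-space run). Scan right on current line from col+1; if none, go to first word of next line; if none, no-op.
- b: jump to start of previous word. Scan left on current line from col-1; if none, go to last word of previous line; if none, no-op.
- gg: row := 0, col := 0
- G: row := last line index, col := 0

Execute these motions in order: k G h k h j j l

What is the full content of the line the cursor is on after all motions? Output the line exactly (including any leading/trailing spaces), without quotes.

After 1 (k): row=0 col=0 char='_'
After 2 (G): row=3 col=0 char='_'
After 3 (h): row=3 col=0 char='_'
After 4 (k): row=2 col=0 char='n'
After 5 (h): row=2 col=0 char='n'
After 6 (j): row=3 col=0 char='_'
After 7 (j): row=3 col=0 char='_'
After 8 (l): row=3 col=1 char='_'

Answer:   blue zero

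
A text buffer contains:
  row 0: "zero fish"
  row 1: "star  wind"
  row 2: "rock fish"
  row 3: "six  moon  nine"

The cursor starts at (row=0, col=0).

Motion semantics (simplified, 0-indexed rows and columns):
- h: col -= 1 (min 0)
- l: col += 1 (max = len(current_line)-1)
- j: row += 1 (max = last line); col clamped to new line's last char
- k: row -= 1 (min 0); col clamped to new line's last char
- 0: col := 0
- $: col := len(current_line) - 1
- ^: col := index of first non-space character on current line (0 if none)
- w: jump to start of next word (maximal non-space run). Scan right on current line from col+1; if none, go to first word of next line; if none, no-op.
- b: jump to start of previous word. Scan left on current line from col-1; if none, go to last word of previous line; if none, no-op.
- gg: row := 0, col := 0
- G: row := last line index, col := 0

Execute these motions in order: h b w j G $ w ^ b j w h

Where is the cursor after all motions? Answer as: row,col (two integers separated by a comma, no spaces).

After 1 (h): row=0 col=0 char='z'
After 2 (b): row=0 col=0 char='z'
After 3 (w): row=0 col=5 char='f'
After 4 (j): row=1 col=5 char='_'
After 5 (G): row=3 col=0 char='s'
After 6 ($): row=3 col=14 char='e'
After 7 (w): row=3 col=14 char='e'
After 8 (^): row=3 col=0 char='s'
After 9 (b): row=2 col=5 char='f'
After 10 (j): row=3 col=5 char='m'
After 11 (w): row=3 col=11 char='n'
After 12 (h): row=3 col=10 char='_'

Answer: 3,10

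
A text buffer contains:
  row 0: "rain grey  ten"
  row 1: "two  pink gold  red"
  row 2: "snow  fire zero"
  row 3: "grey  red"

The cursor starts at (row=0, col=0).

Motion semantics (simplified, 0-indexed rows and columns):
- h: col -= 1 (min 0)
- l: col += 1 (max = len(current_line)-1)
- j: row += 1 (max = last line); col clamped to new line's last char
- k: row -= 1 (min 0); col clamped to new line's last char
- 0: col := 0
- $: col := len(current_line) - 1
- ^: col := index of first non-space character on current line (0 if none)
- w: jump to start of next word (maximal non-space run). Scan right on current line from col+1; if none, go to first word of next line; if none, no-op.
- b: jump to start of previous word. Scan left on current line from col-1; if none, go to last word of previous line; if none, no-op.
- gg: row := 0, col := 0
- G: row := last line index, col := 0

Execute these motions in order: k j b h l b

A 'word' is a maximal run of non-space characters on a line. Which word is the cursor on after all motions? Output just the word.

After 1 (k): row=0 col=0 char='r'
After 2 (j): row=1 col=0 char='t'
After 3 (b): row=0 col=11 char='t'
After 4 (h): row=0 col=10 char='_'
After 5 (l): row=0 col=11 char='t'
After 6 (b): row=0 col=5 char='g'

Answer: grey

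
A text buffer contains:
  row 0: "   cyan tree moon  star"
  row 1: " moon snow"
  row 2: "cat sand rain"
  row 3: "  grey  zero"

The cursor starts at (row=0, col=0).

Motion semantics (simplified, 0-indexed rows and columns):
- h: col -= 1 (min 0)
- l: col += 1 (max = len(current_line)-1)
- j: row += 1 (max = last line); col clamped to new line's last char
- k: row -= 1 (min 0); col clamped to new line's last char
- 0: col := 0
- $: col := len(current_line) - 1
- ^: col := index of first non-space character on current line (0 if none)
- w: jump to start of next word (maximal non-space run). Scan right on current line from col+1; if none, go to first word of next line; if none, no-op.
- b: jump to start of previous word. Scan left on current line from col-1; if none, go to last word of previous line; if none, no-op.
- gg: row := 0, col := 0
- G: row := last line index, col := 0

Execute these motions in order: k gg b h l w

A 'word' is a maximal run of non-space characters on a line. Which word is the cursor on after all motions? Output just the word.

After 1 (k): row=0 col=0 char='_'
After 2 (gg): row=0 col=0 char='_'
After 3 (b): row=0 col=0 char='_'
After 4 (h): row=0 col=0 char='_'
After 5 (l): row=0 col=1 char='_'
After 6 (w): row=0 col=3 char='c'

Answer: cyan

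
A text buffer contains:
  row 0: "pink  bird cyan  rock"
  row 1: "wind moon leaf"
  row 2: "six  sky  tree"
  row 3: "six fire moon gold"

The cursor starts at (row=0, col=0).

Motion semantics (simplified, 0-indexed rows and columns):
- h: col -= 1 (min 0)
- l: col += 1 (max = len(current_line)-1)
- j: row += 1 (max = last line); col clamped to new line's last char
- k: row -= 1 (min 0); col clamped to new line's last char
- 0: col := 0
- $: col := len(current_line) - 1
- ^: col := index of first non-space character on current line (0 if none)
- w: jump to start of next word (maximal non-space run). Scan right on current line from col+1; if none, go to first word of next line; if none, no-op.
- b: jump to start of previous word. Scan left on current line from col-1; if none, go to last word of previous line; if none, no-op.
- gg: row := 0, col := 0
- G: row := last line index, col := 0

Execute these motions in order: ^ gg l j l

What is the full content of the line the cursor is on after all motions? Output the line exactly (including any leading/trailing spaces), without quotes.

Answer: wind moon leaf

Derivation:
After 1 (^): row=0 col=0 char='p'
After 2 (gg): row=0 col=0 char='p'
After 3 (l): row=0 col=1 char='i'
After 4 (j): row=1 col=1 char='i'
After 5 (l): row=1 col=2 char='n'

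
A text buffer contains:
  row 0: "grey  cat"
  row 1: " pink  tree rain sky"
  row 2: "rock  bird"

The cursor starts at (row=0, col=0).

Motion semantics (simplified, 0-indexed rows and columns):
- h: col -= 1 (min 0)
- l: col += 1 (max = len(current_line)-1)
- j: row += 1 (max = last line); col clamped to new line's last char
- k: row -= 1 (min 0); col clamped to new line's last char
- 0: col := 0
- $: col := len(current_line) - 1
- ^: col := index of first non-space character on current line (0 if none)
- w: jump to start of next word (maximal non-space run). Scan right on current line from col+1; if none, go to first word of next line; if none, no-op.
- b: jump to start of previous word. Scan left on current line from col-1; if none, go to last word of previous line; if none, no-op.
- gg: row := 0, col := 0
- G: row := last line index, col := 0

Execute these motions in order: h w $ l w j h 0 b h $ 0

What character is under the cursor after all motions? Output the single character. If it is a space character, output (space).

Answer: (space)

Derivation:
After 1 (h): row=0 col=0 char='g'
After 2 (w): row=0 col=6 char='c'
After 3 ($): row=0 col=8 char='t'
After 4 (l): row=0 col=8 char='t'
After 5 (w): row=1 col=1 char='p'
After 6 (j): row=2 col=1 char='o'
After 7 (h): row=2 col=0 char='r'
After 8 (0): row=2 col=0 char='r'
After 9 (b): row=1 col=17 char='s'
After 10 (h): row=1 col=16 char='_'
After 11 ($): row=1 col=19 char='y'
After 12 (0): row=1 col=0 char='_'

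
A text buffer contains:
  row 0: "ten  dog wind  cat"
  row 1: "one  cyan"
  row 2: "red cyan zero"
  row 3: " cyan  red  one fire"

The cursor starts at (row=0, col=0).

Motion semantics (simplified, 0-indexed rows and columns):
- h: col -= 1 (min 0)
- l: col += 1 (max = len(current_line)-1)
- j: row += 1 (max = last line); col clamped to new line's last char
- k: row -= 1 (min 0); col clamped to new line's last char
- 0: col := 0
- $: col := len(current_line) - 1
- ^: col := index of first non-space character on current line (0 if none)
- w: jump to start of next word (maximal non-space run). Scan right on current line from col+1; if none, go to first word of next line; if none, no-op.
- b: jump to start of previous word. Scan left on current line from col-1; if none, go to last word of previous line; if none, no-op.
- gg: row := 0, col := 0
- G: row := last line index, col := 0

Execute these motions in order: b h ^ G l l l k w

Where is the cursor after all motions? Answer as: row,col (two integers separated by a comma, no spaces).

Answer: 2,4

Derivation:
After 1 (b): row=0 col=0 char='t'
After 2 (h): row=0 col=0 char='t'
After 3 (^): row=0 col=0 char='t'
After 4 (G): row=3 col=0 char='_'
After 5 (l): row=3 col=1 char='c'
After 6 (l): row=3 col=2 char='y'
After 7 (l): row=3 col=3 char='a'
After 8 (k): row=2 col=3 char='_'
After 9 (w): row=2 col=4 char='c'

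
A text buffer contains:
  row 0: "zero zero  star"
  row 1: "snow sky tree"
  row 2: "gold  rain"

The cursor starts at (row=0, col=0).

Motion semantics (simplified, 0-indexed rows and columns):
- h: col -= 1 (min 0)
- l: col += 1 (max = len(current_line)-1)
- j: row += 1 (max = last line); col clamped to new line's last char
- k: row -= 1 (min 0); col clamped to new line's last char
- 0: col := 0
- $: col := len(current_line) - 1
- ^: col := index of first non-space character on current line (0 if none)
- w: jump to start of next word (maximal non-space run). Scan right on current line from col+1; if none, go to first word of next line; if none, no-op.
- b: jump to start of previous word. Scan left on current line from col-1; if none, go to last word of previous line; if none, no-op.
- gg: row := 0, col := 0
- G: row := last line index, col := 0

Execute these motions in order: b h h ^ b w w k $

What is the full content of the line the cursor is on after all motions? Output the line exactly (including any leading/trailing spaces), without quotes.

After 1 (b): row=0 col=0 char='z'
After 2 (h): row=0 col=0 char='z'
After 3 (h): row=0 col=0 char='z'
After 4 (^): row=0 col=0 char='z'
After 5 (b): row=0 col=0 char='z'
After 6 (w): row=0 col=5 char='z'
After 7 (w): row=0 col=11 char='s'
After 8 (k): row=0 col=11 char='s'
After 9 ($): row=0 col=14 char='r'

Answer: zero zero  star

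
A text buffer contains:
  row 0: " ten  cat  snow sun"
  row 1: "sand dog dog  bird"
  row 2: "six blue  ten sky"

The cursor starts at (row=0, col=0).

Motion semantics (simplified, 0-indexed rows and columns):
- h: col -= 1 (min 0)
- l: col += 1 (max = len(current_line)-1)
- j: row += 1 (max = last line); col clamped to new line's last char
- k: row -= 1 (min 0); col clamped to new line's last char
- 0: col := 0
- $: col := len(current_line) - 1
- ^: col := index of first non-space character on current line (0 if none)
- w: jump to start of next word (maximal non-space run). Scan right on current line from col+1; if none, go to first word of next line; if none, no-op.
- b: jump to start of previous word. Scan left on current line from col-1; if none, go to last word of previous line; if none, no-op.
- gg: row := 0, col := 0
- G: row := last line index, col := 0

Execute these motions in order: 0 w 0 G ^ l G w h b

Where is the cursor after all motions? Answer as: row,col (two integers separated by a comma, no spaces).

After 1 (0): row=0 col=0 char='_'
After 2 (w): row=0 col=1 char='t'
After 3 (0): row=0 col=0 char='_'
After 4 (G): row=2 col=0 char='s'
After 5 (^): row=2 col=0 char='s'
After 6 (l): row=2 col=1 char='i'
After 7 (G): row=2 col=0 char='s'
After 8 (w): row=2 col=4 char='b'
After 9 (h): row=2 col=3 char='_'
After 10 (b): row=2 col=0 char='s'

Answer: 2,0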